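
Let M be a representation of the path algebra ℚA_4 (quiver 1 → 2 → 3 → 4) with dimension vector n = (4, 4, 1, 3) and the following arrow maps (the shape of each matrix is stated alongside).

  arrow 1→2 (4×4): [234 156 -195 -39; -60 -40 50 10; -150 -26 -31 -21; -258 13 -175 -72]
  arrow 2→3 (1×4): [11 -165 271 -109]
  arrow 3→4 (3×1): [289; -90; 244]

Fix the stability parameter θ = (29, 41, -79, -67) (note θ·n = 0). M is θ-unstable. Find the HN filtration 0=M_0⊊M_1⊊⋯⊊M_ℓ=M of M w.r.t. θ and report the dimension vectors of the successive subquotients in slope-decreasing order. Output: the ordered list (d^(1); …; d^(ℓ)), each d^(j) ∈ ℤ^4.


Barcode: M ≅ I[1,1]^2, I[1,2], I[1,4], I[2,2]^2, I[4,4]^2. HN layers by μ_θ (4 steps, strictly decreasing):
  μ^(1)=41; μ^(2)=29; μ^(3)=-19; μ^(4)=-67

((0, 3, 0, 0); (3, 0, 0, 0); (1, 1, 1, 1); (0, 0, 0, 2))


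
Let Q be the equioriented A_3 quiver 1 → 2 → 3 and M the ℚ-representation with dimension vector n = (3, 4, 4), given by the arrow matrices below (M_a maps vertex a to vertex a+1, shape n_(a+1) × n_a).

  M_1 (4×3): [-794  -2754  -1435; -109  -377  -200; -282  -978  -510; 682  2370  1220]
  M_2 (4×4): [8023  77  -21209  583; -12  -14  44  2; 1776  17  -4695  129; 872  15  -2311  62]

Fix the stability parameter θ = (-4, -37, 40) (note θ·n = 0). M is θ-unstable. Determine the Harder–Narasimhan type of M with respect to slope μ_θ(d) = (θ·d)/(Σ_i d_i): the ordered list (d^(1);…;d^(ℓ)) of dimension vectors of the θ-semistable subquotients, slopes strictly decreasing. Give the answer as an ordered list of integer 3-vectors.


Barcode: M ≅ I[1,1], I[1,3]^2, I[2,3]^2. HN layers by μ_θ (4 steps, strictly decreasing):
  μ^(1)=40; μ^(2)=-4; μ^(3)=-41/2; μ^(4)=-37

((0, 0, 4); (1, 0, 0); (2, 2, 0); (0, 2, 0))


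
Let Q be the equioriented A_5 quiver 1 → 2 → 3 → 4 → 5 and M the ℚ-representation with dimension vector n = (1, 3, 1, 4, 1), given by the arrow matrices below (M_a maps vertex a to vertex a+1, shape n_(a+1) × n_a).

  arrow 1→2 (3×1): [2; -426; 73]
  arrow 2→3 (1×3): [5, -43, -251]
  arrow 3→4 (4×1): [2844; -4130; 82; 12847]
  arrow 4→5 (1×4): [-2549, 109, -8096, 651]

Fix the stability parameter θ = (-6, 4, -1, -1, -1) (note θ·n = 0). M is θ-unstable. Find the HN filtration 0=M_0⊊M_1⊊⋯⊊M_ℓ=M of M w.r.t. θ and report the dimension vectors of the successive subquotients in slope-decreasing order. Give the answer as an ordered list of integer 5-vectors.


Barcode: M ≅ I[1,5], I[2,2]^2, I[4,4]^3. HN layers by μ_θ (4 steps, strictly decreasing):
  μ^(1)=4; μ^(2)=1/4; μ^(3)=-1; μ^(4)=-6

((0, 2, 0, 0, 0); (0, 1, 1, 1, 1); (0, 0, 0, 3, 0); (1, 0, 0, 0, 0))


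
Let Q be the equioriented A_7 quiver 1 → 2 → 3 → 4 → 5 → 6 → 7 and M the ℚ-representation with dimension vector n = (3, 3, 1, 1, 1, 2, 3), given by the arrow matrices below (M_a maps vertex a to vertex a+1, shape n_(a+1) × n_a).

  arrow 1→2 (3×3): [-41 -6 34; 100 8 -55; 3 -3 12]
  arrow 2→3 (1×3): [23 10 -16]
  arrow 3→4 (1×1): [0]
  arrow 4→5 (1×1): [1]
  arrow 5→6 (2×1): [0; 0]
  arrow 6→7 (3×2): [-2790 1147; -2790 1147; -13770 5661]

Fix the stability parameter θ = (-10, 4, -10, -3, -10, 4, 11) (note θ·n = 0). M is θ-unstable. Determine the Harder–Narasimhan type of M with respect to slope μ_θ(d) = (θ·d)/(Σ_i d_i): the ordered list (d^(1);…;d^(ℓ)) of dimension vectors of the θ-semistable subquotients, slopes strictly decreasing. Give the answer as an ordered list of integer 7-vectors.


Barcode: M ≅ I[1,2]^2, I[1,3], I[4,5], I[6,6], I[6,7], I[7,7]^2. HN layers by μ_θ (5 steps, strictly decreasing):
  μ^(1)=11; μ^(2)=4; μ^(3)=-3; μ^(4)=-13/2; μ^(5)=-10

((0, 0, 0, 0, 0, 0, 3); (0, 2, 0, 0, 0, 2, 0); (0, 1, 1, 0, 0, 0, 0); (0, 0, 0, 1, 1, 0, 0); (3, 0, 0, 0, 0, 0, 0))


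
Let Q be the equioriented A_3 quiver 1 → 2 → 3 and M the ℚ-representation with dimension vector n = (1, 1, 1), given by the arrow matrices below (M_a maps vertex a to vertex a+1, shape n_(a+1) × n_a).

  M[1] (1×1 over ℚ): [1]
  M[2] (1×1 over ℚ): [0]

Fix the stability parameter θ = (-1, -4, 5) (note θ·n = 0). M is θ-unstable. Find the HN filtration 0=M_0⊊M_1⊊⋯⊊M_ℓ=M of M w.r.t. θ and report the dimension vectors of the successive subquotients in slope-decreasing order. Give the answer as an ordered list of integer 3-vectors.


Via rank(M_{q-1}∘⋯∘M_p): M ≅ I[1,2], I[3,3].
μ_θ-semistable layers: μ^(1)=5; μ^(2)=-5/2

((0, 0, 1); (1, 1, 0))


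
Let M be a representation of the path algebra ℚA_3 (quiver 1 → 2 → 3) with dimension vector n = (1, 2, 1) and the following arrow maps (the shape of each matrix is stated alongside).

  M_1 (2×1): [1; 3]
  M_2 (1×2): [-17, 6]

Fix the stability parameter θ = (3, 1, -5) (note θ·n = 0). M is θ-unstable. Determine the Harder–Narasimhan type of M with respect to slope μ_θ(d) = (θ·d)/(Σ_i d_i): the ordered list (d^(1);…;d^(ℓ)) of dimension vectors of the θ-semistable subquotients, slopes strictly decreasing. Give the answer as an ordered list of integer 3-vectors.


Interval decomposition of M: I[1,3], I[2,2].
HN type (ℓ=2): μ^(1)=1; μ^(2)=-1/3

((0, 1, 0); (1, 1, 1))


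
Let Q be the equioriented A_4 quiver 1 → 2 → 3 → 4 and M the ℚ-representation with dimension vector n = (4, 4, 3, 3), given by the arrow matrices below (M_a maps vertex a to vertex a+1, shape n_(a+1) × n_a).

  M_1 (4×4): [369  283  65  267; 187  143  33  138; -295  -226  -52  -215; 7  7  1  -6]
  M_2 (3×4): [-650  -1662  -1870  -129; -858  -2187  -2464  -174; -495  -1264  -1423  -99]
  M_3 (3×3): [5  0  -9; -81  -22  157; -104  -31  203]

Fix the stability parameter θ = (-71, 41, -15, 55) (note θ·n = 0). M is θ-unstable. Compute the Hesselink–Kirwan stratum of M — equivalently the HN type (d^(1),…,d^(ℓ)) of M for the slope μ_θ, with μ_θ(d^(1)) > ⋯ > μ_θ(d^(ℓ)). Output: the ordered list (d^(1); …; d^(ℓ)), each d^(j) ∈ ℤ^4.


Interval decomposition of M: I[1,1], I[1,4]^3, I[2,2].
HN type (ℓ=4): μ^(1)=55; μ^(2)=41; μ^(3)=13; μ^(4)=-71

((0, 0, 0, 3); (0, 1, 0, 0); (0, 3, 3, 0); (4, 0, 0, 0))


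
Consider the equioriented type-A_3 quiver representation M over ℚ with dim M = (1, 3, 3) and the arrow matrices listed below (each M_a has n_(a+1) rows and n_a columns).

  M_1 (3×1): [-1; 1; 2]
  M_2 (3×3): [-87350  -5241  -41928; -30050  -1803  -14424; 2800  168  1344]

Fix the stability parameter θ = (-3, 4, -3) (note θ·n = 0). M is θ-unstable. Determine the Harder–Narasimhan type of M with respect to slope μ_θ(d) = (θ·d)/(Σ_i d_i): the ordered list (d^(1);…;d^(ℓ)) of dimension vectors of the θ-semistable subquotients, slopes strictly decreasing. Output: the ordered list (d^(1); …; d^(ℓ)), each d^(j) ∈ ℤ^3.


Interval decomposition of M: I[1,3], I[2,2]^2, I[3,3]^2.
HN type (ℓ=3): μ^(1)=4; μ^(2)=1/2; μ^(3)=-3

((0, 2, 0); (0, 1, 1); (1, 0, 2))


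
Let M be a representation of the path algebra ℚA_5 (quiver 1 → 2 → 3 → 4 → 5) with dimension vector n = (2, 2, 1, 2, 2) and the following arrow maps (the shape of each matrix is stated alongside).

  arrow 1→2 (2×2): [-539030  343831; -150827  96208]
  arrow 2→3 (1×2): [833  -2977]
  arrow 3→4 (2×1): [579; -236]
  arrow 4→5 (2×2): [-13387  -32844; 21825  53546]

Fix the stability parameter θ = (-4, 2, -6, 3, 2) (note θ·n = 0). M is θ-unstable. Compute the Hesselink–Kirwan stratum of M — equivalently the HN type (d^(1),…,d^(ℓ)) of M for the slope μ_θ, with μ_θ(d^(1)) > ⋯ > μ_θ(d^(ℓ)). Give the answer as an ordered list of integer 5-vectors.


Barcode: M ≅ I[1,2], I[1,5], I[4,5]. HN layers by μ_θ (4 steps, strictly decreasing):
  μ^(1)=5/2; μ^(2)=2; μ^(3)=-2; μ^(4)=-4

((0, 0, 0, 2, 2); (0, 1, 0, 0, 0); (0, 1, 1, 0, 0); (2, 0, 0, 0, 0))


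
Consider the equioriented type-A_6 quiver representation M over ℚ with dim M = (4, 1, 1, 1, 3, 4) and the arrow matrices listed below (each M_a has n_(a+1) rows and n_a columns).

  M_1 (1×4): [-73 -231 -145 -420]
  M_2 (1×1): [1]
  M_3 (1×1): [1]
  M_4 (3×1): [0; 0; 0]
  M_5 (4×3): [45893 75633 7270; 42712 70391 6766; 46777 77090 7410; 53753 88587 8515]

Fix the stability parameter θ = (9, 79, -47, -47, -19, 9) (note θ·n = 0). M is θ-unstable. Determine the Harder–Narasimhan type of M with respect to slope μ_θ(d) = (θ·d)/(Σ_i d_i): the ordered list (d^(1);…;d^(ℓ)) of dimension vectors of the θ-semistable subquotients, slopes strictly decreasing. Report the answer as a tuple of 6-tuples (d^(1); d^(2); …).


Barcode: M ≅ I[1,1]^3, I[1,4], I[5,6]^3, I[6,6]. HN layers by μ_θ (3 steps, strictly decreasing):
  μ^(1)=9; μ^(2)=-3/2; μ^(3)=-19

((3, 0, 0, 0, 0, 4); (1, 1, 1, 1, 0, 0); (0, 0, 0, 0, 3, 0))


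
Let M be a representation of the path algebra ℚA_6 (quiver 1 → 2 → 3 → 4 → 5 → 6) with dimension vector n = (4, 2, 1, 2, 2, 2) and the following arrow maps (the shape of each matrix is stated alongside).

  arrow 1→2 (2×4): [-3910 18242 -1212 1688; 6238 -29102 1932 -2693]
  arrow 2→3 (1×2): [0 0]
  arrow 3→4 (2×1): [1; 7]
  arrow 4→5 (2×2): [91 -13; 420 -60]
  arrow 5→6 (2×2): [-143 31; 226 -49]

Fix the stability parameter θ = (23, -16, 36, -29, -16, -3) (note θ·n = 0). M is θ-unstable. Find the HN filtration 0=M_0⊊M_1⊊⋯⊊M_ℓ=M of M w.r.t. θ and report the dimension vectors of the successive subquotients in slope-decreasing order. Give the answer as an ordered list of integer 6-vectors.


Interval decomposition of M: I[1,1]^2, I[1,2]^2, I[3,4], I[4,6], I[5,6].
HN type (ℓ=5): μ^(1)=23; μ^(2)=7/2; μ^(3)=-3; μ^(4)=-16; μ^(5)=-29

((2, 0, 0, 0, 0, 0); (2, 2, 1, 1, 0, 0); (0, 0, 0, 0, 0, 2); (0, 0, 0, 0, 2, 0); (0, 0, 0, 1, 0, 0))


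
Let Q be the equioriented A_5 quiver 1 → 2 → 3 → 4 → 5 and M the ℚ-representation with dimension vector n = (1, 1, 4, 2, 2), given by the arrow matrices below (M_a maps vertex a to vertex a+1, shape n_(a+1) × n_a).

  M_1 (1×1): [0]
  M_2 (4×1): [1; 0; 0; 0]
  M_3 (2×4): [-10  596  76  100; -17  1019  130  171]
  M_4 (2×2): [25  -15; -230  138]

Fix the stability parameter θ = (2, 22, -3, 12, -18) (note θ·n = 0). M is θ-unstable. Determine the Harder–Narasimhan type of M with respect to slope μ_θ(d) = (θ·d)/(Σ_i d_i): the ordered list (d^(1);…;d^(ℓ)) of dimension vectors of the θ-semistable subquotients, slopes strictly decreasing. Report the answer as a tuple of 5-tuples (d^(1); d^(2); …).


Barcode: M ≅ I[1,1], I[2,5], I[3,3]^2, I[3,4], I[5,5]. HN layers by μ_θ (5 steps, strictly decreasing):
  μ^(1)=12; μ^(2)=13/4; μ^(3)=2; μ^(4)=-3; μ^(5)=-18

((0, 0, 0, 1, 0); (0, 1, 1, 1, 1); (1, 0, 0, 0, 0); (0, 0, 3, 0, 0); (0, 0, 0, 0, 1))


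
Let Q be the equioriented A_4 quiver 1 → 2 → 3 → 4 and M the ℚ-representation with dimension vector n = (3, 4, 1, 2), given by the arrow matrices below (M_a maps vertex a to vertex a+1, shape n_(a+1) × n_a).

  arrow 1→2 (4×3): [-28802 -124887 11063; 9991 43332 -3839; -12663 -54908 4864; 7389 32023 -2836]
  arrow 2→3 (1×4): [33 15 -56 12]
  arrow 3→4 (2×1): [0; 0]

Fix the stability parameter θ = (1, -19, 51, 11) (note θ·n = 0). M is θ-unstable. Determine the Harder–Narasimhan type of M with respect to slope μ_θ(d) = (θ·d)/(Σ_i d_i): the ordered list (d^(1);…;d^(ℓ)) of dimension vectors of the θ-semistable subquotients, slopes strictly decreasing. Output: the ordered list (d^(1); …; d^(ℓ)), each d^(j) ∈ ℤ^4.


Via rank(M_{q-1}∘⋯∘M_p): M ≅ I[1,2]^2, I[1,3], I[2,2], I[4,4]^2.
μ_θ-semistable layers: μ^(1)=51; μ^(2)=11; μ^(3)=-9; μ^(4)=-19

((0, 0, 1, 0); (0, 0, 0, 2); (3, 3, 0, 0); (0, 1, 0, 0))


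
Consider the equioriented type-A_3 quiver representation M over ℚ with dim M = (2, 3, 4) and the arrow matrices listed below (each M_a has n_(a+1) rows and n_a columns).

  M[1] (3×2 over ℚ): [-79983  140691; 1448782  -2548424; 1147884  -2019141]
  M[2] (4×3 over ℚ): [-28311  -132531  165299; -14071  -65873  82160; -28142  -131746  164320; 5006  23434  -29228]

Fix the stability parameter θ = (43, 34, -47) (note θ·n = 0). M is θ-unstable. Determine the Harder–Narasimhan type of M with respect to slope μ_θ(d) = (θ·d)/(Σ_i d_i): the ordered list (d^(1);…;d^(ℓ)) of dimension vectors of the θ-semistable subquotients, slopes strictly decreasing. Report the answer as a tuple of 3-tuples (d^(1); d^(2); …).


Interval decomposition of M: I[1,3]^2, I[2,2], I[3,3]^2.
HN type (ℓ=3): μ^(1)=34; μ^(2)=10; μ^(3)=-47

((0, 1, 0); (2, 2, 2); (0, 0, 2))


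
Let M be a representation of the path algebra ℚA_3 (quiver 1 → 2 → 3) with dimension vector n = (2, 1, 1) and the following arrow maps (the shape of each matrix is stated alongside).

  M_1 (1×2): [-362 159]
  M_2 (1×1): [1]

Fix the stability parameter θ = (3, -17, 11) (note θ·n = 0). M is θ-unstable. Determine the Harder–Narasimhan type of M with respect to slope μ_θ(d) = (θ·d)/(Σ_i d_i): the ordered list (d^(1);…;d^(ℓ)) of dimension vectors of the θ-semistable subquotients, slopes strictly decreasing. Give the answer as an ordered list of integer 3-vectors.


Barcode: M ≅ I[1,1], I[1,3]. HN layers by μ_θ (3 steps, strictly decreasing):
  μ^(1)=11; μ^(2)=3; μ^(3)=-7

((0, 0, 1); (1, 0, 0); (1, 1, 0))


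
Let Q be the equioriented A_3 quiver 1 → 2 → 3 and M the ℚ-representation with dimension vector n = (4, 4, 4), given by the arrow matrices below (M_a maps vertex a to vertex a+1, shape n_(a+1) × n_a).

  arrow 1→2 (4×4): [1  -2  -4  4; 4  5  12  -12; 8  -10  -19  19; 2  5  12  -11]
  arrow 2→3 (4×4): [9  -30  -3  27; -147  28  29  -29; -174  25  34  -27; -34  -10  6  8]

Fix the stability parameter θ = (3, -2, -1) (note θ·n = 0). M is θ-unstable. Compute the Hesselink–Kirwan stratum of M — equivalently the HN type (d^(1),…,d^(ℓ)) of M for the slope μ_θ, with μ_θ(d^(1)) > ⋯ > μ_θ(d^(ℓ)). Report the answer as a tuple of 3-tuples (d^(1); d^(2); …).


Via rank(M_{q-1}∘⋯∘M_p): M ≅ I[1,2], I[1,3]^3, I[3,3].
μ_θ-semistable layers: μ^(1)=1/2; μ^(2)=0; μ^(3)=-1

((1, 1, 0); (3, 3, 3); (0, 0, 1))


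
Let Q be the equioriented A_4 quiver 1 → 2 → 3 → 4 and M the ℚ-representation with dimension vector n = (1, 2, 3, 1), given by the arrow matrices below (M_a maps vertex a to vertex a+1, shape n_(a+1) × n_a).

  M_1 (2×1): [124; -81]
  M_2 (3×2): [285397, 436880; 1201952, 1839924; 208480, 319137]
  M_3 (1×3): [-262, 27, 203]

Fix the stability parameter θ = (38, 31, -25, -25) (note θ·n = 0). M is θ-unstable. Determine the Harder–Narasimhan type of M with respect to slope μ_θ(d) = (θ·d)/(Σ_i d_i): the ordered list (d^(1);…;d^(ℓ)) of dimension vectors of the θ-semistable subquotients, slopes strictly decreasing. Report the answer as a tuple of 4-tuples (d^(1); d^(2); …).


Barcode: M ≅ I[1,4], I[2,3], I[3,3]. HN layers by μ_θ (3 steps, strictly decreasing):
  μ^(1)=19/4; μ^(2)=3; μ^(3)=-25

((1, 1, 1, 1); (0, 1, 1, 0); (0, 0, 1, 0))


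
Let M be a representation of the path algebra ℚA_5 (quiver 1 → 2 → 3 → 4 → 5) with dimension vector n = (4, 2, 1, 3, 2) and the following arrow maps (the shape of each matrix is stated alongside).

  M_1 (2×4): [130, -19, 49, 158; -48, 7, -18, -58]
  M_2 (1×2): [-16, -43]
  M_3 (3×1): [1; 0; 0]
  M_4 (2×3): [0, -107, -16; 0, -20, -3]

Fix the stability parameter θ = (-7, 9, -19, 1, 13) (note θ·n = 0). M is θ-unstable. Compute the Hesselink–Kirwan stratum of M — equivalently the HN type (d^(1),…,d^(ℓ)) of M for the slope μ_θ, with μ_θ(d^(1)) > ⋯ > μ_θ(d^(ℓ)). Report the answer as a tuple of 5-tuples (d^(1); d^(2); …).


Barcode: M ≅ I[1,1]^2, I[1,2], I[1,4], I[4,5]^2. HN layers by μ_θ (5 steps, strictly decreasing):
  μ^(1)=13; μ^(2)=9; μ^(3)=1; μ^(4)=-5; μ^(5)=-7

((0, 0, 0, 0, 2); (0, 1, 0, 0, 0); (0, 0, 0, 3, 0); (0, 1, 1, 0, 0); (4, 0, 0, 0, 0))


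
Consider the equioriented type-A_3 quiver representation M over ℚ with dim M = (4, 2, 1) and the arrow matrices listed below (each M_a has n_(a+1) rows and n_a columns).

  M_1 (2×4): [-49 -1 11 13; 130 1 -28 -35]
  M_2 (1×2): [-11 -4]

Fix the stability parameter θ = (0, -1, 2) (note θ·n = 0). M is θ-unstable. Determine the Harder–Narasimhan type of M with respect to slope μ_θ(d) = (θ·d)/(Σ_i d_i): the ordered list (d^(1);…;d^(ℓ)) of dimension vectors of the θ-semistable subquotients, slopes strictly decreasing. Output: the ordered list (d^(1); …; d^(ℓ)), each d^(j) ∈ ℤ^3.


Via rank(M_{q-1}∘⋯∘M_p): M ≅ I[1,1]^2, I[1,2], I[1,3].
μ_θ-semistable layers: μ^(1)=2; μ^(2)=0; μ^(3)=-1/2

((0, 0, 1); (2, 0, 0); (2, 2, 0))


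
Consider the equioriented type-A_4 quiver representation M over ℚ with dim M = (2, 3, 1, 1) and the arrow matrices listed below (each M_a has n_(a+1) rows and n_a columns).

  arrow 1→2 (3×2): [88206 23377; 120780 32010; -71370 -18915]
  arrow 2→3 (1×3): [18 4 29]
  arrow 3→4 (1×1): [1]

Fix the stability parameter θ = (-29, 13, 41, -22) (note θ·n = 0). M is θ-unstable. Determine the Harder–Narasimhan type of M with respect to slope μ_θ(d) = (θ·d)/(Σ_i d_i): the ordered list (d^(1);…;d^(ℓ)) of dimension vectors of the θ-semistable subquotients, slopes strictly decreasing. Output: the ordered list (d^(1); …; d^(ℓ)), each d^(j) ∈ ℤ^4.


Interval decomposition of M: I[1,1], I[1,4], I[2,2]^2.
HN type (ℓ=3): μ^(1)=13; μ^(2)=32/3; μ^(3)=-29

((0, 2, 0, 0); (0, 1, 1, 1); (2, 0, 0, 0))


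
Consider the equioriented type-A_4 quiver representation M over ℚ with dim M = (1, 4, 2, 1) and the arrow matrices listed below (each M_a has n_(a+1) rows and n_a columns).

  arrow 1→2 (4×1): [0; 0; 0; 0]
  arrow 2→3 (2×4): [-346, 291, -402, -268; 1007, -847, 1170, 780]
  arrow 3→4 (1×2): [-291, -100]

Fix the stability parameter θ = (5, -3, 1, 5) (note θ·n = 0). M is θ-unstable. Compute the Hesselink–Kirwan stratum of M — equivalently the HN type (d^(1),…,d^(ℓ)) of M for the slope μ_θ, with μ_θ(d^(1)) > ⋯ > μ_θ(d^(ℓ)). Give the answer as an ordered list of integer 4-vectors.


Interval decomposition of M: I[1,1], I[2,2]^2, I[2,3], I[2,4].
HN type (ℓ=3): μ^(1)=5; μ^(2)=1; μ^(3)=-3

((1, 0, 0, 1); (0, 0, 2, 0); (0, 4, 0, 0))


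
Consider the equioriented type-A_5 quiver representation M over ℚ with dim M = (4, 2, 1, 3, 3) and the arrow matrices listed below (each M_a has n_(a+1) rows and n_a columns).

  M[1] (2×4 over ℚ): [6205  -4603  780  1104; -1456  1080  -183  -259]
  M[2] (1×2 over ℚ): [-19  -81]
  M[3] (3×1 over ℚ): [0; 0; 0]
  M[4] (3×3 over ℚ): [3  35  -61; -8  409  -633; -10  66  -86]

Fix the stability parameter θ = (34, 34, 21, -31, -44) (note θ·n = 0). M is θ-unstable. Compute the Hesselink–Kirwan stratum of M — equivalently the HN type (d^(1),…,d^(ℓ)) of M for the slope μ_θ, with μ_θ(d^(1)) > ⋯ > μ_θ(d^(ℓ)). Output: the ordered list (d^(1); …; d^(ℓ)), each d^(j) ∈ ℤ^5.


Via rank(M_{q-1}∘⋯∘M_p): M ≅ I[1,1]^2, I[1,2], I[1,3], I[4,4], I[4,5]^2, I[5,5].
μ_θ-semistable layers: μ^(1)=34; μ^(2)=89/3; μ^(3)=-31; μ^(4)=-75/2; μ^(5)=-44

((3, 1, 0, 0, 0); (1, 1, 1, 0, 0); (0, 0, 0, 1, 0); (0, 0, 0, 2, 2); (0, 0, 0, 0, 1))


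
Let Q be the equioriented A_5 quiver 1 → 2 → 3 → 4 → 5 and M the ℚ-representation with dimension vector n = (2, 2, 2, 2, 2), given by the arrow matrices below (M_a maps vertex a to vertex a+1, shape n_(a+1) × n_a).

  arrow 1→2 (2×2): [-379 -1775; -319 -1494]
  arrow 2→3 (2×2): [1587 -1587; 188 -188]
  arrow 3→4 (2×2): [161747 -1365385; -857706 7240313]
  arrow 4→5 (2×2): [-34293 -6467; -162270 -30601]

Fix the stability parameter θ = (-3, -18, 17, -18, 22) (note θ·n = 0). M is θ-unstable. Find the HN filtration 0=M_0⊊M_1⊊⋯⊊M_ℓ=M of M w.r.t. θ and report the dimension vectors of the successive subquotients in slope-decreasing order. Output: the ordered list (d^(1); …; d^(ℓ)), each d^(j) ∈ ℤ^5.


Via rank(M_{q-1}∘⋯∘M_p): M ≅ I[1,2], I[1,5], I[3,5].
μ_θ-semistable layers: μ^(1)=22; μ^(2)=-1/2; μ^(3)=-21/2

((0, 0, 0, 0, 2); (0, 0, 2, 2, 0); (2, 2, 0, 0, 0))


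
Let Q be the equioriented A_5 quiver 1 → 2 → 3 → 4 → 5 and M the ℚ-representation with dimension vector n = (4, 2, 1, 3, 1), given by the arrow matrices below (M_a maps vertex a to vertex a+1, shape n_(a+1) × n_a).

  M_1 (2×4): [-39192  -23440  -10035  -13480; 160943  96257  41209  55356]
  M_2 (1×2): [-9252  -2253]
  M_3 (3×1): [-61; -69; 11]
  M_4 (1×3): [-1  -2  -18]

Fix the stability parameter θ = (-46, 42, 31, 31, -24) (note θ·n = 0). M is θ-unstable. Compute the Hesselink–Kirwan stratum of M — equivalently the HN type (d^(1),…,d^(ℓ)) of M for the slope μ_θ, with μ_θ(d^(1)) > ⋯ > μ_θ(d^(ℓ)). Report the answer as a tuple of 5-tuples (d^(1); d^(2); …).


Barcode: M ≅ I[1,1]^2, I[1,2], I[1,5], I[4,4]^2. HN layers by μ_θ (4 steps, strictly decreasing):
  μ^(1)=42; μ^(2)=31; μ^(3)=20; μ^(4)=-46

((0, 1, 0, 0, 0); (0, 0, 0, 2, 0); (0, 1, 1, 1, 1); (4, 0, 0, 0, 0))


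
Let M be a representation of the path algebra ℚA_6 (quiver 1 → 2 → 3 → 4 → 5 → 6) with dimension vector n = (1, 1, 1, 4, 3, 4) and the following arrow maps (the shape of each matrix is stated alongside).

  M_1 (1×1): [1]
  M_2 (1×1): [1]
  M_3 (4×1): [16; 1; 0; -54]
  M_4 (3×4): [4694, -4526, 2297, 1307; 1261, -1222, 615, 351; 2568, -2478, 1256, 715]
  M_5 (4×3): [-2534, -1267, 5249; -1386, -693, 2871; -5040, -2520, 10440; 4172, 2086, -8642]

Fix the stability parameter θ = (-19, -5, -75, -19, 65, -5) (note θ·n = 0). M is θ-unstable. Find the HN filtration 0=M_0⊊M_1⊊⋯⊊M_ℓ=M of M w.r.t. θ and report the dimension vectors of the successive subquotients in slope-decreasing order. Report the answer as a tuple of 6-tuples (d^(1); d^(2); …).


Barcode: M ≅ I[1,4], I[4,5]^2, I[4,6], I[6,6]^3. HN layers by μ_θ (5 steps, strictly decreasing):
  μ^(1)=65; μ^(2)=30; μ^(3)=-5; μ^(4)=-19; μ^(5)=-33

((0, 0, 0, 0, 2, 0); (0, 0, 0, 0, 1, 1); (0, 0, 0, 0, 0, 3); (0, 0, 0, 4, 0, 0); (1, 1, 1, 0, 0, 0))


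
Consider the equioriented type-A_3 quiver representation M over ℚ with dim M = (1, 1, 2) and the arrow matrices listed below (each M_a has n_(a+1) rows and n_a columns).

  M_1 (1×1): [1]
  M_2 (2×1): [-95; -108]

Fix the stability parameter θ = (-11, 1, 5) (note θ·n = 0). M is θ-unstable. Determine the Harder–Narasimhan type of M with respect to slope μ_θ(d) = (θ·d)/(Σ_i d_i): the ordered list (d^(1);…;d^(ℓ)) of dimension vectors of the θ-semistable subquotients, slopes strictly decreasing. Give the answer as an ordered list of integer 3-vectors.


Barcode: M ≅ I[1,3], I[3,3]. HN layers by μ_θ (3 steps, strictly decreasing):
  μ^(1)=5; μ^(2)=1; μ^(3)=-11

((0, 0, 2); (0, 1, 0); (1, 0, 0))


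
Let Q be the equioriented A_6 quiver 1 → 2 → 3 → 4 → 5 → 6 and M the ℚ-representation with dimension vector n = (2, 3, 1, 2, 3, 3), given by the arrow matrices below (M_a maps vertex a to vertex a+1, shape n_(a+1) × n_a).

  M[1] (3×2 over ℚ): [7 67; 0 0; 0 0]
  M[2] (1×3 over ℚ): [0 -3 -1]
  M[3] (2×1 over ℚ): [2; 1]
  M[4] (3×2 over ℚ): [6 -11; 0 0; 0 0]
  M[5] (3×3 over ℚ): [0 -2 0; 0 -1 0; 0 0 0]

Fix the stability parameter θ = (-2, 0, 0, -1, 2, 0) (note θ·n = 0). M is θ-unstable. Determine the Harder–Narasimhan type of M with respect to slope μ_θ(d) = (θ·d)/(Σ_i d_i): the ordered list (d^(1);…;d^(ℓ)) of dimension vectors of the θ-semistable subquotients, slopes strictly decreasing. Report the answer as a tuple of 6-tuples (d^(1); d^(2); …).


Interval decomposition of M: I[1,1], I[1,2], I[2,2], I[2,5], I[4,4], I[5,5], I[5,6], I[6,6]^2.
HN type (ℓ=6): μ^(1)=2; μ^(2)=1; μ^(3)=0; μ^(4)=-1/3; μ^(5)=-1; μ^(6)=-2

((0, 0, 0, 0, 2, 0); (0, 0, 0, 0, 1, 1); (0, 2, 0, 0, 0, 2); (0, 1, 1, 1, 0, 0); (0, 0, 0, 1, 0, 0); (2, 0, 0, 0, 0, 0))


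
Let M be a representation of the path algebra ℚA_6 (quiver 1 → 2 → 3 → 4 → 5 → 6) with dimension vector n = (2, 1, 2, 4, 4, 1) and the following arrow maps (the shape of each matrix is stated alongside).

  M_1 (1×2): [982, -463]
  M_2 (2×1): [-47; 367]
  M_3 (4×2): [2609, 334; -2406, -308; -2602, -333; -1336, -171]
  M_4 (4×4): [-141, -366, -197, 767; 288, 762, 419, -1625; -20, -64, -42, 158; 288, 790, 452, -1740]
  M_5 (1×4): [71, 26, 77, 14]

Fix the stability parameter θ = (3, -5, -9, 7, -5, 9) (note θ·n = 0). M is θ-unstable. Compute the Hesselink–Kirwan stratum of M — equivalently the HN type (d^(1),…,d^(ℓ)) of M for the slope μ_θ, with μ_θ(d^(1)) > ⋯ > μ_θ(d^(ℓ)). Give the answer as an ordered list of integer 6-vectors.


Via rank(M_{q-1}∘⋯∘M_p): M ≅ I[1,1], I[1,6], I[3,4], I[4,5]^2, I[5,5].
μ_θ-semistable layers: μ^(1)=9; μ^(2)=7; μ^(3)=3; μ^(4)=1; μ^(5)=-11/3; μ^(6)=-5; μ^(7)=-9

((0, 0, 0, 0, 0, 1); (0, 0, 0, 1, 0, 0); (1, 0, 0, 0, 0, 0); (0, 0, 0, 3, 3, 0); (1, 1, 1, 0, 0, 0); (0, 0, 0, 0, 1, 0); (0, 0, 1, 0, 0, 0))


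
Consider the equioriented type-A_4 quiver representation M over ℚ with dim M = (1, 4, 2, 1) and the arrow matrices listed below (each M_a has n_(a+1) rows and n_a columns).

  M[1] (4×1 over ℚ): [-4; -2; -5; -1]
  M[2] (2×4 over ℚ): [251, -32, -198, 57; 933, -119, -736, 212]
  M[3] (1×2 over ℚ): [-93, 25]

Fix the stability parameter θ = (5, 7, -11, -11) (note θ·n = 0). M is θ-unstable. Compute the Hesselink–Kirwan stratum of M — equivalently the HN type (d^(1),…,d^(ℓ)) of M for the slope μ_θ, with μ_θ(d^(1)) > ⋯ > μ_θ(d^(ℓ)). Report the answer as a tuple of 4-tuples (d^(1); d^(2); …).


Barcode: M ≅ I[1,4], I[2,2]^2, I[2,3]. HN layers by μ_θ (3 steps, strictly decreasing):
  μ^(1)=7; μ^(2)=-2; μ^(3)=-5/2

((0, 2, 0, 0); (0, 1, 1, 0); (1, 1, 1, 1))


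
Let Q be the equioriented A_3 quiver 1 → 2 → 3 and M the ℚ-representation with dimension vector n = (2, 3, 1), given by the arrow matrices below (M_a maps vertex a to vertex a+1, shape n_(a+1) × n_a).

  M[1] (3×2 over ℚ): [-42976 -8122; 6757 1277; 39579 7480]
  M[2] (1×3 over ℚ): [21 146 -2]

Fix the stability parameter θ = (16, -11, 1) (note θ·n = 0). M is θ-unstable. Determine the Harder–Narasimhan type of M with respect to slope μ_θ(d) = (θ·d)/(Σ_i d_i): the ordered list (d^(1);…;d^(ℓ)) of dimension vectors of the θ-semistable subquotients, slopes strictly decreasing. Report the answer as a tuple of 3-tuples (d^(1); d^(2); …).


Interval decomposition of M: I[1,2], I[1,3], I[2,2].
HN type (ℓ=3): μ^(1)=5/2; μ^(2)=2; μ^(3)=-11

((1, 1, 0); (1, 1, 1); (0, 1, 0))


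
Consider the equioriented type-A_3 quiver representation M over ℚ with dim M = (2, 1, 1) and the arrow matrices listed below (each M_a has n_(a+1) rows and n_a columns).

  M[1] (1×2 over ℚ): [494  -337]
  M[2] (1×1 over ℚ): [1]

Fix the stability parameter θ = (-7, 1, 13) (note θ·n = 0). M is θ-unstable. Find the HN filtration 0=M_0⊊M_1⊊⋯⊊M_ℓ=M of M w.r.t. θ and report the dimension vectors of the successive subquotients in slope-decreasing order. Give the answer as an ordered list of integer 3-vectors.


Interval decomposition of M: I[1,1], I[1,3].
HN type (ℓ=3): μ^(1)=13; μ^(2)=1; μ^(3)=-7

((0, 0, 1); (0, 1, 0); (2, 0, 0))


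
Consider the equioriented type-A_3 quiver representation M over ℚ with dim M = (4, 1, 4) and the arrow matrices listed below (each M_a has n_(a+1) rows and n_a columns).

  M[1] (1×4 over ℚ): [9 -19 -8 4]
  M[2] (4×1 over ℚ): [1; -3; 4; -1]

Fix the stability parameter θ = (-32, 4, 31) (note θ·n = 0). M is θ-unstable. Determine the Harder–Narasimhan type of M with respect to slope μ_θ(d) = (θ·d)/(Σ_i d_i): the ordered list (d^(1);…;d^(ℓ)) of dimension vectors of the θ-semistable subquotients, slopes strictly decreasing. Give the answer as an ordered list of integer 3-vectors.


Interval decomposition of M: I[1,1]^3, I[1,3], I[3,3]^3.
HN type (ℓ=3): μ^(1)=31; μ^(2)=4; μ^(3)=-32

((0, 0, 4); (0, 1, 0); (4, 0, 0))


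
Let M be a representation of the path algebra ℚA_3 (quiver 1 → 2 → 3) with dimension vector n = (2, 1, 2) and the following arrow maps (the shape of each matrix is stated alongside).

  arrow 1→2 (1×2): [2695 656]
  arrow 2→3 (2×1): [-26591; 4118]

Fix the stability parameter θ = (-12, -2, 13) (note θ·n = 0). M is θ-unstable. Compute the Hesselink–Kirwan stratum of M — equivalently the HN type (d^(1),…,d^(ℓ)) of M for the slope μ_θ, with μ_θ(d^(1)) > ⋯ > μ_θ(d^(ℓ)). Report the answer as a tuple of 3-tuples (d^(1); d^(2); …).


Interval decomposition of M: I[1,1], I[1,3], I[3,3].
HN type (ℓ=3): μ^(1)=13; μ^(2)=-2; μ^(3)=-12

((0, 0, 2); (0, 1, 0); (2, 0, 0))


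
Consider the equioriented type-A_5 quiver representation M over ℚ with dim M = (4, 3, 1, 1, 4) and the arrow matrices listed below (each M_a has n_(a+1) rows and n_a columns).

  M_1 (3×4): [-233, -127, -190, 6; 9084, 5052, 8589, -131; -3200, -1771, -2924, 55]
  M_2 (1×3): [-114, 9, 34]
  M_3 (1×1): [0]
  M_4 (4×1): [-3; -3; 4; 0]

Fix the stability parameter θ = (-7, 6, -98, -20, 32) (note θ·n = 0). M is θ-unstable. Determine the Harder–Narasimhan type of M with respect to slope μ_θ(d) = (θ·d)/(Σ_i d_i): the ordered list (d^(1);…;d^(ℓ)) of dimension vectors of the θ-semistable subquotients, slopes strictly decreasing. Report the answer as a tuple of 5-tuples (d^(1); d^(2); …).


Barcode: M ≅ I[1,1], I[1,2]^2, I[1,3], I[4,5], I[5,5]^3. HN layers by μ_θ (5 steps, strictly decreasing):
  μ^(1)=32; μ^(2)=6; μ^(3)=-7; μ^(4)=-20; μ^(5)=-33

((0, 0, 0, 0, 4); (0, 2, 0, 0, 0); (3, 0, 0, 0, 0); (0, 0, 0, 1, 0); (1, 1, 1, 0, 0))


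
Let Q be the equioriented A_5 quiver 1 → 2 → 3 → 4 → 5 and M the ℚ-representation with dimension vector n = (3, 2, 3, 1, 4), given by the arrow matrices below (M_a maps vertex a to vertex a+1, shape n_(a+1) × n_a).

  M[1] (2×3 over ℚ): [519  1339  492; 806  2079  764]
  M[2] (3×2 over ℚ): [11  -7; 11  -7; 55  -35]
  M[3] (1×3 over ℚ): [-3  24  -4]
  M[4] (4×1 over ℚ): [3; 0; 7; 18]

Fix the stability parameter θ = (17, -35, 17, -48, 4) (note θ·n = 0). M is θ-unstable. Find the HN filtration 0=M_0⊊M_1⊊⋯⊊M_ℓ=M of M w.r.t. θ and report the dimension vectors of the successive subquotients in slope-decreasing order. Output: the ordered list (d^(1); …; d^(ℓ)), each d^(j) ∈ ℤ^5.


Via rank(M_{q-1}∘⋯∘M_p): M ≅ I[1,1], I[1,2], I[1,5], I[3,3]^2, I[5,5]^3.
μ_θ-semistable layers: μ^(1)=17; μ^(2)=4; μ^(3)=-9; μ^(4)=-49/4

((1, 0, 2, 0, 0); (0, 0, 0, 0, 4); (1, 1, 0, 0, 0); (1, 1, 1, 1, 0))


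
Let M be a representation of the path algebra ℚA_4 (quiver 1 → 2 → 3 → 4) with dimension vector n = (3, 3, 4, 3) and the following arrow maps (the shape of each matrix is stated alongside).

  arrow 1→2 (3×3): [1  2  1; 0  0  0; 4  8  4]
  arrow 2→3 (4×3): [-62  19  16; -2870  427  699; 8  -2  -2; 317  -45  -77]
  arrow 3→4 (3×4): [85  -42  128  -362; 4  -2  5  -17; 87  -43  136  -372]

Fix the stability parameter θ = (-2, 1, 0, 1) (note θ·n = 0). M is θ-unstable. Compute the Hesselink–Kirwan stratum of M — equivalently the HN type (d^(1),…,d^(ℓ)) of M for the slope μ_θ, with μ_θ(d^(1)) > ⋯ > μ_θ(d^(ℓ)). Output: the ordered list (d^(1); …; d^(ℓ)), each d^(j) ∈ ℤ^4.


Interval decomposition of M: I[1,1]^2, I[1,4], I[2,4]^2, I[3,3].
HN type (ℓ=4): μ^(1)=1; μ^(2)=1/2; μ^(3)=0; μ^(4)=-2

((0, 0, 0, 3); (0, 3, 3, 0); (0, 0, 1, 0); (3, 0, 0, 0))


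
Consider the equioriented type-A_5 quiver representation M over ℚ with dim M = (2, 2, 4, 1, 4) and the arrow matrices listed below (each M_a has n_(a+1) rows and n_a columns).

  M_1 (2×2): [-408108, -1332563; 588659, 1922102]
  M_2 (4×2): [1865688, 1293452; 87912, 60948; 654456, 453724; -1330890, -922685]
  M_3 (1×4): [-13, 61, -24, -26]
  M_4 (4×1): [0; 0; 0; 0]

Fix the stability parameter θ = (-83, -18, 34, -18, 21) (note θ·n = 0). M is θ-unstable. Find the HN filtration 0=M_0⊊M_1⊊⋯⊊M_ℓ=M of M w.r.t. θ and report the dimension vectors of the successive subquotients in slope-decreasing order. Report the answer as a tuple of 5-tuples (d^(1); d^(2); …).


Interval decomposition of M: I[1,2], I[1,4], I[3,3]^3, I[5,5]^4.
HN type (ℓ=5): μ^(1)=34; μ^(2)=21; μ^(3)=8; μ^(4)=-18; μ^(5)=-83

((0, 0, 3, 0, 0); (0, 0, 0, 0, 4); (0, 0, 1, 1, 0); (0, 2, 0, 0, 0); (2, 0, 0, 0, 0))


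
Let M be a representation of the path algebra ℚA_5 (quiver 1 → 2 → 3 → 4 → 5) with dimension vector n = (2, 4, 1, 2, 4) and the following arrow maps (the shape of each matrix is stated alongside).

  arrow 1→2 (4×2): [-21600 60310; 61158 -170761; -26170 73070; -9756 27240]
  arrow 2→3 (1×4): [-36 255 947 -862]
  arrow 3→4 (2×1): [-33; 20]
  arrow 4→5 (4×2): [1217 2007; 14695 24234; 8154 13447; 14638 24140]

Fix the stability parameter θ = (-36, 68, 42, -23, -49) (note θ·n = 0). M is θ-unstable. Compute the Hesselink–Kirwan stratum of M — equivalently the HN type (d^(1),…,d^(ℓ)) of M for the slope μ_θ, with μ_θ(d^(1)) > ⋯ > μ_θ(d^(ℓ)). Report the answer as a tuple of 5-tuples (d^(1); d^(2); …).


Via rank(M_{q-1}∘⋯∘M_p): M ≅ I[1,2], I[1,5], I[2,2]^2, I[4,5], I[5,5]^2.
μ_θ-semistable layers: μ^(1)=68; μ^(2)=19/2; μ^(3)=-36; μ^(4)=-49

((0, 3, 0, 0, 0); (0, 1, 1, 1, 1); (2, 0, 0, 1, 1); (0, 0, 0, 0, 2))


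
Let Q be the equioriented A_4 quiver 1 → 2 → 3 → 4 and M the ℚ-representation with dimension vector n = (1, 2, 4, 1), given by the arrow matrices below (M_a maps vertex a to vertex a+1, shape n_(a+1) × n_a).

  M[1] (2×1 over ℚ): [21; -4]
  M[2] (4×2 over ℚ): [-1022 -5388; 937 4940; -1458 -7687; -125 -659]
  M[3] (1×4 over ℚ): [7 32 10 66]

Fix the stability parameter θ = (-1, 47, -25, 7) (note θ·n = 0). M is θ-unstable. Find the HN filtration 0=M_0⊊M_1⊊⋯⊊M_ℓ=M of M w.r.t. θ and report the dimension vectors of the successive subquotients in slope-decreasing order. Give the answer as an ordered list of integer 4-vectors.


Interval decomposition of M: I[1,3], I[2,3], I[3,3], I[3,4].
HN type (ℓ=4): μ^(1)=11; μ^(2)=7; μ^(3)=-1; μ^(4)=-25

((0, 2, 2, 0); (0, 0, 0, 1); (1, 0, 0, 0); (0, 0, 2, 0))


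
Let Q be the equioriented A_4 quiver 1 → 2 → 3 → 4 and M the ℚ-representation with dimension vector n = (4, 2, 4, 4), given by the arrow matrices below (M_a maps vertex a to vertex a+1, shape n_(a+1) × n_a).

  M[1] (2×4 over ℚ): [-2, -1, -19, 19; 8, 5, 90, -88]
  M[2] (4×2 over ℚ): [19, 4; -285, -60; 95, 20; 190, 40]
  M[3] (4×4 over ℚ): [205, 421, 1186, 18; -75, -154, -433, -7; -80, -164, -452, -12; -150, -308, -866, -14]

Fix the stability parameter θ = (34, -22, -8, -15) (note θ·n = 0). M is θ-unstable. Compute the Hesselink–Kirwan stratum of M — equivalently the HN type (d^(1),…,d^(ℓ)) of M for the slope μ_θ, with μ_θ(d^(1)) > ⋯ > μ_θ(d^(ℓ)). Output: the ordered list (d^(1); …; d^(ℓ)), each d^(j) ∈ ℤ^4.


Via rank(M_{q-1}∘⋯∘M_p): M ≅ I[1,1]^2, I[1,2], I[1,3], I[3,3], I[3,4]^2, I[4,4]^2.
μ_θ-semistable layers: μ^(1)=34; μ^(2)=6; μ^(3)=4/3; μ^(4)=-8; μ^(5)=-23/2; μ^(6)=-15

((2, 0, 0, 0); (1, 1, 0, 0); (1, 1, 1, 0); (0, 0, 1, 0); (0, 0, 2, 2); (0, 0, 0, 2))


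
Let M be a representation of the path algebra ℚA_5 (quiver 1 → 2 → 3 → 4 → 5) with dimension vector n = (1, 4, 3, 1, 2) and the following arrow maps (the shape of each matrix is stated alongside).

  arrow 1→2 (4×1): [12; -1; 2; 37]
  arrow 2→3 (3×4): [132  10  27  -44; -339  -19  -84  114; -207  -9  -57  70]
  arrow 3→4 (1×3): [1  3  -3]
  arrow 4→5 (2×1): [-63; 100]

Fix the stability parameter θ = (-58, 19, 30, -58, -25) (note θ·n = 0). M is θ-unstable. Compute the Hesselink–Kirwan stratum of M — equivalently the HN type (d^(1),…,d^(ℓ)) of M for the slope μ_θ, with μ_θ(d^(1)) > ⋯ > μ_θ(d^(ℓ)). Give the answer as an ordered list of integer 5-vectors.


Barcode: M ≅ I[1,3], I[2,2]^2, I[2,5], I[3,3], I[5,5]. HN layers by μ_θ (5 steps, strictly decreasing):
  μ^(1)=30; μ^(2)=19; μ^(3)=-17/2; μ^(4)=-25; μ^(5)=-58

((0, 0, 2, 0, 0); (0, 3, 0, 0, 0); (0, 1, 1, 1, 1); (0, 0, 0, 0, 1); (1, 0, 0, 0, 0))


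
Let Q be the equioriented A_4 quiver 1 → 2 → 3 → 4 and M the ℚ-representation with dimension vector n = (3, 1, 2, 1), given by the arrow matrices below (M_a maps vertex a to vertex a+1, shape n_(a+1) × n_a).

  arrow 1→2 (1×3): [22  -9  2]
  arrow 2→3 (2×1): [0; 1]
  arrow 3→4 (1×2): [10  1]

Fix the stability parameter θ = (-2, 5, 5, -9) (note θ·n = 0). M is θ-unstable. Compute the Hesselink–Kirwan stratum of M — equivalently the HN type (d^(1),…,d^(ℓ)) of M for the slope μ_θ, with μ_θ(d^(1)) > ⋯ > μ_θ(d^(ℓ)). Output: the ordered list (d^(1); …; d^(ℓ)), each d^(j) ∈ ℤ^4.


Barcode: M ≅ I[1,1]^2, I[1,4], I[3,3]. HN layers by μ_θ (3 steps, strictly decreasing):
  μ^(1)=5; μ^(2)=1/3; μ^(3)=-2

((0, 0, 1, 0); (0, 1, 1, 1); (3, 0, 0, 0))


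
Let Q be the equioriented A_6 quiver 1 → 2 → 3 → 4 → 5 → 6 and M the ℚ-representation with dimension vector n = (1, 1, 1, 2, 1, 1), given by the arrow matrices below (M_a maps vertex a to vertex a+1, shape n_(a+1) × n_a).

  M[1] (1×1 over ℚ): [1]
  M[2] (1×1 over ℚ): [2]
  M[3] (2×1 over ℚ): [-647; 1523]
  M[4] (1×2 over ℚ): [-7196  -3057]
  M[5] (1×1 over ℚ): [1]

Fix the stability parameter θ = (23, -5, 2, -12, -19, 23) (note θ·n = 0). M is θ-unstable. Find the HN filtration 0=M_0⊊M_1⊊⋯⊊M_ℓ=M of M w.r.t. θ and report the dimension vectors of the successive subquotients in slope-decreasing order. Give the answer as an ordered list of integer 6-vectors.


Via rank(M_{q-1}∘⋯∘M_p): M ≅ I[1,6], I[4,4].
μ_θ-semistable layers: μ^(1)=23; μ^(2)=-11/5; μ^(3)=-12

((0, 0, 0, 0, 0, 1); (1, 1, 1, 1, 1, 0); (0, 0, 0, 1, 0, 0))


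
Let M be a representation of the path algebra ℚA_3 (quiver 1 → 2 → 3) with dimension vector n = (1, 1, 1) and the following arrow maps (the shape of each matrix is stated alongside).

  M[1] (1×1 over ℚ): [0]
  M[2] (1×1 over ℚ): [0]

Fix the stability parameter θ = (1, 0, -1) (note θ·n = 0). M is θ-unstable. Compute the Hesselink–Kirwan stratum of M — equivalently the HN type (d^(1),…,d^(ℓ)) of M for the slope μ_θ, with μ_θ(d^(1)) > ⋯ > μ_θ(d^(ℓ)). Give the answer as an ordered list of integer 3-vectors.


Via rank(M_{q-1}∘⋯∘M_p): M ≅ I[1,1], I[2,2], I[3,3].
μ_θ-semistable layers: μ^(1)=1; μ^(2)=0; μ^(3)=-1

((1, 0, 0); (0, 1, 0); (0, 0, 1))


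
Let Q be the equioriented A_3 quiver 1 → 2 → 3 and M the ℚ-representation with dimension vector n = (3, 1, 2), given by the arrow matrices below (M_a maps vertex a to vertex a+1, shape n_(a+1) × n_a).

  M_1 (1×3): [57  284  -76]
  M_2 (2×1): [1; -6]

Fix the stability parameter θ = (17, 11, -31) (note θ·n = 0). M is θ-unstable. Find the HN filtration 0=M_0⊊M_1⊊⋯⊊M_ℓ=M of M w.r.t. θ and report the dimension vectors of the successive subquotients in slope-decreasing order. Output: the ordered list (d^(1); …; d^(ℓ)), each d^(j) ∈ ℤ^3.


Via rank(M_{q-1}∘⋯∘M_p): M ≅ I[1,1]^2, I[1,3], I[3,3].
μ_θ-semistable layers: μ^(1)=17; μ^(2)=-1; μ^(3)=-31

((2, 0, 0); (1, 1, 1); (0, 0, 1))


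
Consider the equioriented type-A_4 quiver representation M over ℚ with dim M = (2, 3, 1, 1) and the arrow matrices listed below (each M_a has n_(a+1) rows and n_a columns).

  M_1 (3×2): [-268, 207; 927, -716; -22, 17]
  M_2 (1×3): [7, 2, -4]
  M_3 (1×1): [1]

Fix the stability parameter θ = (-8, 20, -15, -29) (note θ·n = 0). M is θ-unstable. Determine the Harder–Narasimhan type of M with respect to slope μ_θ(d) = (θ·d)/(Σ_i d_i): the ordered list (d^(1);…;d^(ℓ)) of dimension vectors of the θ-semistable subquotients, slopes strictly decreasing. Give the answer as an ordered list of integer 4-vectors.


Barcode: M ≅ I[1,2], I[1,4], I[2,2]. HN layers by μ_θ (2 steps, strictly decreasing):
  μ^(1)=20; μ^(2)=-8

((0, 2, 0, 0); (2, 1, 1, 1))
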